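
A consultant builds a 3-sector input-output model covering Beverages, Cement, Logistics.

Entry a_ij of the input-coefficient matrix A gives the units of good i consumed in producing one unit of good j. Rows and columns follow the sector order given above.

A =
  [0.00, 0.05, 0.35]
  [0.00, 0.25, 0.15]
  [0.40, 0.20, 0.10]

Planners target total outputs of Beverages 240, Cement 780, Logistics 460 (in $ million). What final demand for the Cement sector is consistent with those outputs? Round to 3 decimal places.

d_2 = 516.000

I − A =
  [   1.00    -0.05    -0.35]
  [   0.00     0.75    -0.15]
  [  -0.40    -0.20     0.90]
d = (I − A) x:
  d_1 = (+1.00)·240 + (-0.05)·780 + (-0.35)·460 = 40.000
  d_2 = (+0.00)·240 + (+0.75)·780 + (-0.15)·460 = 516.000
  d_3 = (-0.40)·240 + (-0.20)·780 + (+0.90)·460 = 162.000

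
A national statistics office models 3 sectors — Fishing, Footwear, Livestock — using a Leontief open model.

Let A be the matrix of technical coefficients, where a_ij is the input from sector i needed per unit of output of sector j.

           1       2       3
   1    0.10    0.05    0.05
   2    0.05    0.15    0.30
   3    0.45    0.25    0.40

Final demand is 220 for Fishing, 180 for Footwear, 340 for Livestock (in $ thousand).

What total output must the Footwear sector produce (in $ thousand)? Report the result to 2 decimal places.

I − A =
  [   0.90    -0.05    -0.05]
  [  -0.05     0.85    -0.30]
  [  -0.45    -0.25     0.60]
Cofactors of I−A, C_ij = (−1)^(i+j)·(minor ij) (rows/columns in the sector order above):
  C_11 = (0.85)(0.60) − (-0.30)(-0.25) = 0.4350
  C_12 = −[(-0.05)(0.60) − (-0.30)(-0.45)] = 0.1650
  C_13 = (-0.05)(-0.25) − (0.85)(-0.45) = 0.3950
  C_21 = −[(-0.05)(0.60) − (-0.05)(-0.25)] = 0.0425
  C_22 = (0.90)(0.60) − (-0.05)(-0.45) = 0.5175
  C_23 = −[(0.90)(-0.25) − (-0.05)(-0.45)] = 0.2475
  C_31 = (-0.05)(-0.30) − (-0.05)(0.85) = 0.0575
  C_32 = −[(0.90)(-0.30) − (-0.05)(-0.05)] = 0.2725
  C_33 = (0.90)(0.85) − (-0.05)(-0.05) = 0.7625
det(I−A) = Σ_j (I−A)_1j·C_1j = (0.90)(0.4350) + (-0.05)(0.1650) + (-0.05)(0.3950) = 0.3635
adj(I−A) = Cᵀ =
  [ 0.4350   0.0425   0.0575]
  [ 0.1650   0.5175   0.2725]
  [ 0.3950   0.2475   0.7625]
(I − A)⁻¹ = adj(I−A) / det(I−A) ≈
  [   1.1967     0.1169     0.1582]
  [   0.4539     1.4237     0.7497]
  [   1.0867     0.6809     2.0977]
x = (I − A)⁻¹ d = adj(I−A)·d / det(I−A), with det(I−A) = 0.3635:
  x_1 = (0.4350·220 + 0.0425·180 + 0.0575·340) / 0.3635 = 122.90 / 0.3635 ≈ 338.10
  x_2 = (0.1650·220 + 0.5175·180 + 0.2725·340) / 0.3635 = 222.10 / 0.3635 ≈ 611.00
  x_3 = (0.3950·220 + 0.2475·180 + 0.7625·340) / 0.3635 = 390.70 / 0.3635 ≈ 1074.83

x_2 = 611.00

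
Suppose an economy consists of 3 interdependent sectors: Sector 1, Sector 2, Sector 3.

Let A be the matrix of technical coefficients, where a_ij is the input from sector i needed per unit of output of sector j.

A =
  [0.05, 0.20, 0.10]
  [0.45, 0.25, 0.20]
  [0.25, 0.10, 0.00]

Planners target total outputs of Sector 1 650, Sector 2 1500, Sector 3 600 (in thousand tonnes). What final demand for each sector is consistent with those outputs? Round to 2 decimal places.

d_1 = 257.50, d_2 = 712.50, d_3 = 287.50

I − A =
  [   0.95    -0.20    -0.10]
  [  -0.45     0.75    -0.20]
  [  -0.25    -0.10     1.00]
d = (I − A) x:
  d_1 = (+0.95)·650 + (-0.20)·1500 + (-0.10)·600 = 257.50
  d_2 = (-0.45)·650 + (+0.75)·1500 + (-0.20)·600 = 712.50
  d_3 = (-0.25)·650 + (-0.10)·1500 + (+1.00)·600 = 287.50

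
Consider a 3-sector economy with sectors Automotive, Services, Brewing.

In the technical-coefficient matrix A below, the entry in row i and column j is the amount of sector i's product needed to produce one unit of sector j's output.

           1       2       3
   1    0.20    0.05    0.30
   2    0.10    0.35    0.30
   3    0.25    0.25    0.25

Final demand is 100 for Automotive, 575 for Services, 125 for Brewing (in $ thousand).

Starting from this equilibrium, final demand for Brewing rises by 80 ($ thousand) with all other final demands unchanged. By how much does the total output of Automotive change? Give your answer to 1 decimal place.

Δx_1 = 63.1

I − A =
  [   0.80    -0.05    -0.30]
  [  -0.10     0.65    -0.30]
  [  -0.25    -0.25     0.75]
Cofactors of I−A, C_ij = (−1)^(i+j)·(minor ij) (rows/columns in the sector order above):
  C_11 = (0.65)(0.75) − (-0.30)(-0.25) = 0.4125
  C_12 = −[(-0.10)(0.75) − (-0.30)(-0.25)] = 0.1500
  C_13 = (-0.10)(-0.25) − (0.65)(-0.25) = 0.1875
  C_21 = −[(-0.05)(0.75) − (-0.30)(-0.25)] = 0.1125
  C_22 = (0.80)(0.75) − (-0.30)(-0.25) = 0.5250
  C_23 = −[(0.80)(-0.25) − (-0.05)(-0.25)] = 0.2125
  C_31 = (-0.05)(-0.30) − (-0.30)(0.65) = 0.2100
  C_32 = −[(0.80)(-0.30) − (-0.30)(-0.10)] = 0.2700
  C_33 = (0.80)(0.65) − (-0.05)(-0.10) = 0.5150
det(I−A) = Σ_j (I−A)_1j·C_1j = (0.80)(0.4125) + (-0.05)(0.1500) + (-0.30)(0.1875) = 0.26625
adj(I−A) = Cᵀ =
  [ 0.4125   0.1125   0.2100]
  [ 0.1500   0.5250   0.2700]
  [ 0.1875   0.2125   0.5150]
(I − A)⁻¹ = adj(I−A) / det(I−A) ≈
  [   1.5493     0.4225     0.7887]
  [   0.5634     1.9718     1.0141]
  [   0.7042     0.7981     1.9343]
Δx = (I − A)⁻¹ Δd with Δd having +80 in the Brewing component and 0 elsewhere.
So Δx_1 = L_13 · (+80), where L_13 = adj(I−A)_13 / det(I−A) = 0.2100 / 0.26625.
Δx_1 = 0.2100 × (+80) / 0.26625 = 16.80 / 0.26625 ≈ 63.1.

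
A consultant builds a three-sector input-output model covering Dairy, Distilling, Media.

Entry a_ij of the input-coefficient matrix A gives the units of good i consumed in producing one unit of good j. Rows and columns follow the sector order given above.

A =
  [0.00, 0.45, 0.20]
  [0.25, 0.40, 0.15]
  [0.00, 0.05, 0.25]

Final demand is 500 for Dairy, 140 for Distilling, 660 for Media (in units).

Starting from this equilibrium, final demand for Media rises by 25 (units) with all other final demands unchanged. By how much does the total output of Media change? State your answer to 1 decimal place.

Δx_3 = 34.3

I − A =
  [   1.00    -0.45    -0.20]
  [  -0.25     0.60    -0.15]
  [   0.00    -0.05     0.75]
Cofactors of I−A, C_ij = (−1)^(i+j)·(minor ij) (rows/columns in the sector order above):
  C_11 = (0.60)(0.75) − (-0.15)(-0.05) = 0.4425
  C_12 = −[(-0.25)(0.75) − (-0.15)(0.00)] = 0.1875
  C_13 = (-0.25)(-0.05) − (0.60)(0.00) = 0.0125
  C_21 = −[(-0.45)(0.75) − (-0.20)(-0.05)] = 0.3475
  C_22 = (1.00)(0.75) − (-0.20)(0.00) = 0.7500
  C_23 = −[(1.00)(-0.05) − (-0.45)(0.00)] = 0.0500
  C_31 = (-0.45)(-0.15) − (-0.20)(0.60) = 0.1875
  C_32 = −[(1.00)(-0.15) − (-0.20)(-0.25)] = 0.2000
  C_33 = (1.00)(0.60) − (-0.45)(-0.25) = 0.4875
det(I−A) = Σ_j (I−A)_1j·C_1j = (1.00)(0.4425) + (-0.45)(0.1875) + (-0.20)(0.0125) = 0.355625
adj(I−A) = Cᵀ =
  [ 0.4425   0.3475   0.1875]
  [ 0.1875   0.7500   0.2000]
  [ 0.0125   0.0500   0.4875]
(I − A)⁻¹ = adj(I−A) / det(I−A) ≈
  [   1.2443     0.9772     0.5272]
  [   0.5272     2.1090     0.5624]
  [   0.0351     0.1406     1.3708]
Δx = (I − A)⁻¹ Δd with Δd having +25 in the Media component and 0 elsewhere.
So Δx_3 = L_33 · (+25), where L_33 = adj(I−A)_33 / det(I−A) = 0.4875 / 0.355625.
Δx_3 = 0.4875 × (+25) / 0.355625 = 12.1875 / 0.355625 ≈ 34.3.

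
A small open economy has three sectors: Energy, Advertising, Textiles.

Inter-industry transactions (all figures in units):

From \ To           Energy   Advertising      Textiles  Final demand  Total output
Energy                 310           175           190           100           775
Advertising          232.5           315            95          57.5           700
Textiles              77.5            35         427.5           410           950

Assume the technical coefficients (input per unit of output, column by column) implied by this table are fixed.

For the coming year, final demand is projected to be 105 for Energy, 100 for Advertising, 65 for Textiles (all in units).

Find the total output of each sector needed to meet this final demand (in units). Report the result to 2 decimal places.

x_E = 453.52, x_A = 473.50, x_T = 243.69

Technical coefficients a_ij = z_ij / X_j:
  a_EE = 310/775 = 0.40, a_AE = 232.5/775 = 0.30, a_TE = 77.5/775 = 0.10
  a_EA = 175/700 = 0.25, a_AA = 315/700 = 0.45, a_TA = 35/700 = 0.05
  a_ET = 190/950 = 0.20, a_AT = 95/950 = 0.10, a_TT = 427.5/950 = 0.45
I − A =
  [   0.60    -0.25    -0.20]
  [  -0.30     0.55    -0.10]
  [  -0.10    -0.05     0.55]
Cofactors of I−A, C_ij = (−1)^(i+j)·(minor ij) (rows/columns in the sector order above):
  C_11 = (0.55)(0.55) − (-0.10)(-0.05) = 0.2975
  C_12 = −[(-0.30)(0.55) − (-0.10)(-0.10)] = 0.1750
  C_13 = (-0.30)(-0.05) − (0.55)(-0.10) = 0.0700
  C_21 = −[(-0.25)(0.55) − (-0.20)(-0.05)] = 0.1475
  C_22 = (0.60)(0.55) − (-0.20)(-0.10) = 0.3100
  C_23 = −[(0.60)(-0.05) − (-0.25)(-0.10)] = 0.0550
  C_31 = (-0.25)(-0.10) − (-0.20)(0.55) = 0.1350
  C_32 = −[(0.60)(-0.10) − (-0.20)(-0.30)] = 0.1200
  C_33 = (0.60)(0.55) − (-0.25)(-0.30) = 0.2550
det(I−A) = Σ_j (I−A)_1j·C_1j = (0.60)(0.2975) + (-0.25)(0.1750) + (-0.20)(0.0700) = 0.12075
adj(I−A) = Cᵀ =
  [ 0.2975   0.1475   0.1350]
  [ 0.1750   0.3100   0.1200]
  [ 0.0700   0.0550   0.2550]
(I − A)⁻¹ = adj(I−A) / det(I−A) ≈
  [   2.4638     1.2215     1.1180]
  [   1.4493     2.5673     0.9938]
  [   0.5797     0.4555     2.1118]
x = (I − A)⁻¹ d = adj(I−A)·d / det(I−A), with det(I−A) = 0.12075:
  x_E = (0.2975·105 + 0.1475·100 + 0.1350·65) / 0.12075 = 54.7625 / 0.12075 ≈ 453.52
  x_A = (0.1750·105 + 0.3100·100 + 0.1200·65) / 0.12075 = 57.175 / 0.12075 ≈ 473.50
  x_T = (0.0700·105 + 0.0550·100 + 0.2550·65) / 0.12075 = 29.425 / 0.12075 ≈ 243.69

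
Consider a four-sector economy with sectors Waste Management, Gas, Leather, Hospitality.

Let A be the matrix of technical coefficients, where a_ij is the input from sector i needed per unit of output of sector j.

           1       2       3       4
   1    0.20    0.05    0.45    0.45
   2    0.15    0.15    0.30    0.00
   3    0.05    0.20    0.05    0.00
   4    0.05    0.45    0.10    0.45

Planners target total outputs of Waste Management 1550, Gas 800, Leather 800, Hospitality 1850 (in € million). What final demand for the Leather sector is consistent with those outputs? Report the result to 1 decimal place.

d_3 = 522.5

I − A =
  [   0.80    -0.05    -0.45    -0.45]
  [  -0.15     0.85    -0.30     0.00]
  [  -0.05    -0.20     0.95     0.00]
  [  -0.05    -0.45    -0.10     0.55]
d = (I − A) x:
  d_1 = (+0.80)·1550 + (-0.05)·800 + (-0.45)·800 + (-0.45)·1850 = 7.5
  d_2 = (-0.15)·1550 + (+0.85)·800 + (-0.30)·800 + (+0.00)·1850 = 207.5
  d_3 = (-0.05)·1550 + (-0.20)·800 + (+0.95)·800 + (+0.00)·1850 = 522.5
  d_4 = (-0.05)·1550 + (-0.45)·800 + (-0.10)·800 + (+0.55)·1850 = 500.0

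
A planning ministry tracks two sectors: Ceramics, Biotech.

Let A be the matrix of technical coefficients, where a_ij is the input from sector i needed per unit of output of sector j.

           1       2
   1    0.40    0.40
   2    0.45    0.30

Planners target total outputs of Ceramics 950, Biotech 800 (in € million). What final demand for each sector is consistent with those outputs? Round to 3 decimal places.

I − A =
  [   0.60    -0.40]
  [  -0.45     0.70]
d = (I − A) x:
  d_1 = (+0.60)·950 + (-0.40)·800 = 250.000
  d_2 = (-0.45)·950 + (+0.70)·800 = 132.500

d_1 = 250.000, d_2 = 132.500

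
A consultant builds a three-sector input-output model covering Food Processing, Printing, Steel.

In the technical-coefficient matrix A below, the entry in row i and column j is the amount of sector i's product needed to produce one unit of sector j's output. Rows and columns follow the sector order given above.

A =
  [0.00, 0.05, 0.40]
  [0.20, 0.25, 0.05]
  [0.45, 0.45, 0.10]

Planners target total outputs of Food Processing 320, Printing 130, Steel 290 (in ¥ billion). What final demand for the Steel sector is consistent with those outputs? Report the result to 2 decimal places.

I − A =
  [   1.00    -0.05    -0.40]
  [  -0.20     0.75    -0.05]
  [  -0.45    -0.45     0.90]
d = (I − A) x:
  d_F = (+1.00)·320 + (-0.05)·130 + (-0.40)·290 = 197.50
  d_P = (-0.20)·320 + (+0.75)·130 + (-0.05)·290 = 19.00
  d_S = (-0.45)·320 + (-0.45)·130 + (+0.90)·290 = 58.50

d_S = 58.50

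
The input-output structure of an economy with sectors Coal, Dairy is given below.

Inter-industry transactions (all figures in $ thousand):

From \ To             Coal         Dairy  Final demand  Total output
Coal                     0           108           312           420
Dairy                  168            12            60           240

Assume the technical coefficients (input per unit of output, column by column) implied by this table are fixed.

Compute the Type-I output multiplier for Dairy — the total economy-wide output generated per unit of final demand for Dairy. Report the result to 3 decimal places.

m_D = 1.883

Technical coefficients a_ij = z_ij / X_j:
  a_CC = 0/420 = 0.00, a_DC = 168/420 = 0.40
  a_CD = 108/240 = 0.45, a_DD = 12/240 = 0.05
I − A =
  [   1.00    -0.45]
  [  -0.40     0.95]
det(I−A) = (1.00)(0.95) − (-0.45)(-0.40) = 0.7700
adj(I−A) = [[0.95, 0.45], [0.40, 1.00]]
(I − A)⁻¹ = adj(I−A) / det(I−A) ≈
  [   1.2338     0.5844]
  [   0.5195     1.2987]
The output multiplier for sector j is the column-j sum of the Leontief inverse (I − A)⁻¹ = adj(I−A) / det(I−A).
Column D of adj(I−A): (0.45, 1.00); det(I−A) = 0.7700.
m_D = (0.45 + 1.00) / 0.7700 = 1.45 / 0.7700 ≈ 1.883.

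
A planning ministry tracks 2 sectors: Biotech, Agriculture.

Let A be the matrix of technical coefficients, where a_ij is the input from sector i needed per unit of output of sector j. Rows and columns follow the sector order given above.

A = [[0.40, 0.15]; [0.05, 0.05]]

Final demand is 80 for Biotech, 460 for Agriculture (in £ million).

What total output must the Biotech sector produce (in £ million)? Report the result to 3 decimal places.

I − A =
  [   0.60    -0.15]
  [  -0.05     0.95]
det(I−A) = (0.60)(0.95) − (-0.15)(-0.05) = 0.5625
adj(I−A) = [[0.95, 0.15], [0.05, 0.60]]
(I − A)⁻¹ = adj(I−A) / det(I−A) ≈
  [   1.6889     0.2667]
  [   0.0889     1.0667]
x = (I − A)⁻¹ d = adj(I−A)·d / det(I−A), with det(I−A) = 0.5625:
  x_1 = (0.95·80 + 0.15·460) / 0.5625 = 145.00 / 0.5625 ≈ 257.778
  x_2 = (0.05·80 + 0.60·460) / 0.5625 = 280.00 / 0.5625 ≈ 497.778

x_1 = 257.778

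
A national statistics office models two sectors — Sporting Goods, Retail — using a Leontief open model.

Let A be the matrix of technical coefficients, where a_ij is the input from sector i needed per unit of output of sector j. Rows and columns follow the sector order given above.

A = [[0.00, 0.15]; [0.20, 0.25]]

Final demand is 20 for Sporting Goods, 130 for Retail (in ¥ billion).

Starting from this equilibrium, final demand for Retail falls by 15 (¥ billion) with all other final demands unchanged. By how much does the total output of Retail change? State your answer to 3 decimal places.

I − A =
  [   1.00    -0.15]
  [  -0.20     0.75]
det(I−A) = (1.00)(0.75) − (-0.15)(-0.20) = 0.7200
adj(I−A) = [[0.75, 0.15], [0.20, 1.00]]
(I − A)⁻¹ = adj(I−A) / det(I−A) ≈
  [   1.0417     0.2083]
  [   0.2778     1.3889]
Δx = (I − A)⁻¹ Δd with Δd having -15 in the Retail component and 0 elsewhere.
So Δx_R = L_RR · (-15), where L_RR = adj(I−A)_RR / det(I−A) = 1.00 / 0.7200.
Δx_R = 1.00 × (-15) / 0.7200 = -15.00 / 0.7200 ≈ -20.833.

Δx_R = -20.833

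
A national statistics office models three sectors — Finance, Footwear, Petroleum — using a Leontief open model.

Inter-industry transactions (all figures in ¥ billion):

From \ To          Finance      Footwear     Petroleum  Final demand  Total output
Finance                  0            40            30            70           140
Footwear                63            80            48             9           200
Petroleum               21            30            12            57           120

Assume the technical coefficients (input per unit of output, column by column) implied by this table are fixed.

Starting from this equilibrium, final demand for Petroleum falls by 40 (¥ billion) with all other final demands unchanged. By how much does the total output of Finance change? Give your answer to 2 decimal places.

Technical coefficients a_ij = z_ij / X_j:
  a_11 = 0/140 = 0.00, a_21 = 63/140 = 0.45, a_31 = 21/140 = 0.15
  a_12 = 40/200 = 0.20, a_22 = 80/200 = 0.40, a_32 = 30/200 = 0.15
  a_13 = 30/120 = 0.25, a_23 = 48/120 = 0.40, a_33 = 12/120 = 0.10
I − A =
  [   1.00    -0.20    -0.25]
  [  -0.45     0.60    -0.40]
  [  -0.15    -0.15     0.90]
Cofactors of I−A, C_ij = (−1)^(i+j)·(minor ij) (rows/columns in the sector order above):
  C_11 = (0.60)(0.90) − (-0.40)(-0.15) = 0.4800
  C_12 = −[(-0.45)(0.90) − (-0.40)(-0.15)] = 0.4650
  C_13 = (-0.45)(-0.15) − (0.60)(-0.15) = 0.1575
  C_21 = −[(-0.20)(0.90) − (-0.25)(-0.15)] = 0.2175
  C_22 = (1.00)(0.90) − (-0.25)(-0.15) = 0.8625
  C_23 = −[(1.00)(-0.15) − (-0.20)(-0.15)] = 0.1800
  C_31 = (-0.20)(-0.40) − (-0.25)(0.60) = 0.2300
  C_32 = −[(1.00)(-0.40) − (-0.25)(-0.45)] = 0.5125
  C_33 = (1.00)(0.60) − (-0.20)(-0.45) = 0.5100
det(I−A) = Σ_j (I−A)_1j·C_1j = (1.00)(0.4800) + (-0.20)(0.4650) + (-0.25)(0.1575) = 0.347625
adj(I−A) = Cᵀ =
  [ 0.4800   0.2175   0.2300]
  [ 0.4650   0.8625   0.5125]
  [ 0.1575   0.1800   0.5100]
(I − A)⁻¹ = adj(I−A) / det(I−A) ≈
  [   1.3808     0.6257     0.6616]
  [   1.3376     2.4811     1.4743]
  [   0.4531     0.5178     1.4671]
Δx = (I − A)⁻¹ Δd with Δd having -40 in the Petroleum component and 0 elsewhere.
So Δx_1 = L_13 · (-40), where L_13 = adj(I−A)_13 / det(I−A) = 0.2300 / 0.347625.
Δx_1 = 0.2300 × (-40) / 0.347625 = -9.20 / 0.347625 ≈ -26.47.

Δx_1 = -26.47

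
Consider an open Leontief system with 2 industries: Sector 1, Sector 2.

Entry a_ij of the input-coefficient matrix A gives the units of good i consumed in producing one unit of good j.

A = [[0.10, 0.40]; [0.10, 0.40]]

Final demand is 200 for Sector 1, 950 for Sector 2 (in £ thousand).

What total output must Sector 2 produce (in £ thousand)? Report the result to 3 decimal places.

x_2 = 1750.000

I − A =
  [   0.90    -0.40]
  [  -0.10     0.60]
det(I−A) = (0.90)(0.60) − (-0.40)(-0.10) = 0.5000
adj(I−A) = [[0.60, 0.40], [0.10, 0.90]]
(I − A)⁻¹ = adj(I−A) / det(I−A) ≈
  [   1.2000     0.8000]
  [   0.2000     1.8000]
x = (I − A)⁻¹ d = adj(I−A)·d / det(I−A), with det(I−A) = 0.5000:
  x_1 = (0.60·200 + 0.40·950) / 0.5000 = 500.00 / 0.5000 = 1000.000
  x_2 = (0.10·200 + 0.90·950) / 0.5000 = 875.00 / 0.5000 = 1750.000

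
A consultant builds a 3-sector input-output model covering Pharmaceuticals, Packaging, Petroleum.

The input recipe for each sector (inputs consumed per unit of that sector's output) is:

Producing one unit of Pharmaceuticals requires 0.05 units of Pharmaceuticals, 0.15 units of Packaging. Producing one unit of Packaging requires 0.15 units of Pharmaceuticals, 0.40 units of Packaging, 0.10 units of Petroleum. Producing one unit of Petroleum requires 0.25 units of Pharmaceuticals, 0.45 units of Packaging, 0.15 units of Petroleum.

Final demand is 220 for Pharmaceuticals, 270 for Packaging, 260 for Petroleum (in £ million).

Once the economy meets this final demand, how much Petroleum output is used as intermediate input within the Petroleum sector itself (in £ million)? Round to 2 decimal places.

I − A =
  [   0.95    -0.15    -0.25]
  [  -0.15     0.60    -0.45]
  [   0.00    -0.10     0.85]
Cofactors of I−A, C_ij = (−1)^(i+j)·(minor ij) (rows/columns in the sector order above):
  C_11 = (0.60)(0.85) − (-0.45)(-0.10) = 0.4650
  C_12 = −[(-0.15)(0.85) − (-0.45)(0.00)] = 0.1275
  C_13 = (-0.15)(-0.10) − (0.60)(0.00) = 0.0150
  C_21 = −[(-0.15)(0.85) − (-0.25)(-0.10)] = 0.1525
  C_22 = (0.95)(0.85) − (-0.25)(0.00) = 0.8075
  C_23 = −[(0.95)(-0.10) − (-0.15)(0.00)] = 0.0950
  C_31 = (-0.15)(-0.45) − (-0.25)(0.60) = 0.2175
  C_32 = −[(0.95)(-0.45) − (-0.25)(-0.15)] = 0.4650
  C_33 = (0.95)(0.60) − (-0.15)(-0.15) = 0.5475
det(I−A) = Σ_j (I−A)_1j·C_1j = (0.95)(0.4650) + (-0.15)(0.1275) + (-0.25)(0.0150) = 0.418875
adj(I−A) = Cᵀ =
  [ 0.4650   0.1525   0.2175]
  [ 0.1275   0.8075   0.4650]
  [ 0.0150   0.0950   0.5475]
(I − A)⁻¹ = adj(I−A) / det(I−A) ≈
  [   1.1101     0.3641     0.5192]
  [   0.3044     1.9278     1.1101]
  [   0.0358     0.2268     1.3071]
First solve x = (I − A)⁻¹ d = adj(I−A)·d / det(I−A); in particular x_3 = (0.0150·220 + 0.0950·270 + 0.5475·260) / 0.418875 = 171.30 / 0.418875 ≈ 408.9526.
Intermediate flow from 3 to 3: z_33 = a_33 · x_3 = 0.15 × 171.30 / 0.418875 = 25.695 / 0.418875 ≈ 61.34.

z_33 = 61.34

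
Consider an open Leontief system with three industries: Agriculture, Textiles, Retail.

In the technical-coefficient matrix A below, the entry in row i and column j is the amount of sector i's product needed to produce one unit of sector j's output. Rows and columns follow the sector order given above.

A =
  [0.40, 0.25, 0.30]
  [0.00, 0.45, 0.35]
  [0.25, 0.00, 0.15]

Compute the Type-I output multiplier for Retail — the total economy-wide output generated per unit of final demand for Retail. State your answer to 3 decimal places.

m_3 = 3.646

I − A =
  [   0.60    -0.25    -0.30]
  [   0.00     0.55    -0.35]
  [  -0.25     0.00     0.85]
Cofactors of I−A, C_ij = (−1)^(i+j)·(minor ij) (rows/columns in the sector order above):
  C_11 = (0.55)(0.85) − (-0.35)(0.00) = 0.4675
  C_12 = −[(0.00)(0.85) − (-0.35)(-0.25)] = 0.0875
  C_13 = (0.00)(0.00) − (0.55)(-0.25) = 0.1375
  C_21 = −[(-0.25)(0.85) − (-0.30)(0.00)] = 0.2125
  C_22 = (0.60)(0.85) − (-0.30)(-0.25) = 0.4350
  C_23 = −[(0.60)(0.00) − (-0.25)(-0.25)] = 0.0625
  C_31 = (-0.25)(-0.35) − (-0.30)(0.55) = 0.2525
  C_32 = −[(0.60)(-0.35) − (-0.30)(0.00)] = 0.2100
  C_33 = (0.60)(0.55) − (-0.25)(0.00) = 0.3300
det(I−A) = Σ_j (I−A)_1j·C_1j = (0.60)(0.4675) + (-0.25)(0.0875) + (-0.30)(0.1375) = 0.217375
adj(I−A) = Cᵀ =
  [ 0.4675   0.2125   0.2525]
  [ 0.0875   0.4350   0.2100]
  [ 0.1375   0.0625   0.3300]
(I − A)⁻¹ = adj(I−A) / det(I−A) ≈
  [   2.1507     0.9776     1.1616]
  [   0.4025     2.0012     0.9661]
  [   0.6325     0.2875     1.5181]
The output multiplier for sector j is the column-j sum of the Leontief inverse (I − A)⁻¹ = adj(I−A) / det(I−A).
Column 3 of adj(I−A): (0.2525, 0.2100, 0.3300); det(I−A) = 0.217375.
m_3 = (0.2525 + 0.2100 + 0.3300) / 0.217375 = 0.7925 / 0.217375 ≈ 3.646.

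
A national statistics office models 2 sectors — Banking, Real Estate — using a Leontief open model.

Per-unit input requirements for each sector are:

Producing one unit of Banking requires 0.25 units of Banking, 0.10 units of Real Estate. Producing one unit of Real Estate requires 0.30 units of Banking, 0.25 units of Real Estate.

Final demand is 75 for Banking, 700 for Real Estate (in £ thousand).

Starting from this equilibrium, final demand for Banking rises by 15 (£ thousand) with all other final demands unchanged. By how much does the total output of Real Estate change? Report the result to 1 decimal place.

Δx_R = 2.8

I − A =
  [   0.75    -0.30]
  [  -0.10     0.75]
det(I−A) = (0.75)(0.75) − (-0.30)(-0.10) = 0.5325
adj(I−A) = [[0.75, 0.30], [0.10, 0.75]]
(I − A)⁻¹ = adj(I−A) / det(I−A) ≈
  [   1.4085     0.5634]
  [   0.1878     1.4085]
Δx = (I − A)⁻¹ Δd with Δd having +15 in the Banking component and 0 elsewhere.
So Δx_R = L_RB · (+15), where L_RB = adj(I−A)_RB / det(I−A) = 0.10 / 0.5325.
Δx_R = 0.10 × (+15) / 0.5325 = 1.50 / 0.5325 ≈ 2.8.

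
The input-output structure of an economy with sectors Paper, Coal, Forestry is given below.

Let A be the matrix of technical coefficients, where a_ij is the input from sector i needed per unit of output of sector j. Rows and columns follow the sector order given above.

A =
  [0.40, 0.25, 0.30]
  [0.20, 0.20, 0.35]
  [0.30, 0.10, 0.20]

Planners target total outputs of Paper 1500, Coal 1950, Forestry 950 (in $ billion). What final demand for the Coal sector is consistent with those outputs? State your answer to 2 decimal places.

I − A =
  [   0.60    -0.25    -0.30]
  [  -0.20     0.80    -0.35]
  [  -0.30    -0.10     0.80]
d = (I − A) x:
  d_1 = (+0.60)·1500 + (-0.25)·1950 + (-0.30)·950 = 127.50
  d_2 = (-0.20)·1500 + (+0.80)·1950 + (-0.35)·950 = 927.50
  d_3 = (-0.30)·1500 + (-0.10)·1950 + (+0.80)·950 = 115.00

d_2 = 927.50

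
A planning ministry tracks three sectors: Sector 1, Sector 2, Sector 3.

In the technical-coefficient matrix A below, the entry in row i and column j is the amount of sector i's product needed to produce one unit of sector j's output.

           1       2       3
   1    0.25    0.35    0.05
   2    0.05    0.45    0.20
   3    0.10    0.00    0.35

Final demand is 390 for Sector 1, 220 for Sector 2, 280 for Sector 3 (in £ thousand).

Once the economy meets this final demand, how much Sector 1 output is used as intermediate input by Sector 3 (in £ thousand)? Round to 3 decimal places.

I − A =
  [   0.75    -0.35    -0.05]
  [  -0.05     0.55    -0.20]
  [  -0.10     0.00     0.65]
Cofactors of I−A, C_ij = (−1)^(i+j)·(minor ij) (rows/columns in the sector order above):
  C_11 = (0.55)(0.65) − (-0.20)(0.00) = 0.3575
  C_12 = −[(-0.05)(0.65) − (-0.20)(-0.10)] = 0.0525
  C_13 = (-0.05)(0.00) − (0.55)(-0.10) = 0.0550
  C_21 = −[(-0.35)(0.65) − (-0.05)(0.00)] = 0.2275
  C_22 = (0.75)(0.65) − (-0.05)(-0.10) = 0.4825
  C_23 = −[(0.75)(0.00) − (-0.35)(-0.10)] = 0.0350
  C_31 = (-0.35)(-0.20) − (-0.05)(0.55) = 0.0975
  C_32 = −[(0.75)(-0.20) − (-0.05)(-0.05)] = 0.1525
  C_33 = (0.75)(0.55) − (-0.35)(-0.05) = 0.3950
det(I−A) = Σ_j (I−A)_1j·C_1j = (0.75)(0.3575) + (-0.35)(0.0525) + (-0.05)(0.0550) = 0.2470
adj(I−A) = Cᵀ =
  [ 0.3575   0.2275   0.0975]
  [ 0.0525   0.4825   0.1525]
  [ 0.0550   0.0350   0.3950]
(I − A)⁻¹ = adj(I−A) / det(I−A) ≈
  [   1.4474     0.9211     0.3947]
  [   0.2126     1.9534     0.6174]
  [   0.2227     0.1417     1.5992]
First solve x = (I − A)⁻¹ d = adj(I−A)·d / det(I−A); in particular x_3 = (0.0550·390 + 0.0350·220 + 0.3950·280) / 0.2470 = 139.75 / 0.2470 ≈ 565.78947.
Intermediate flow from 1 to 3: z_13 = a_13 · x_3 = 0.05 × 139.75 / 0.2470 = 6.9875 / 0.2470 ≈ 28.289.

z_13 = 28.289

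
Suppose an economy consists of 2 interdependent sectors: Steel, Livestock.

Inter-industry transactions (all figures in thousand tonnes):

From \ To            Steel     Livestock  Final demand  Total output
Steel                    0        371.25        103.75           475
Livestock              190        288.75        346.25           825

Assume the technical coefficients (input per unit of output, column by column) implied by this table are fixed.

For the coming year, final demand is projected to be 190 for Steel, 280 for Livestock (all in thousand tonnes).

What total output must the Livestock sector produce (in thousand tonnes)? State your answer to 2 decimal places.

x_L = 757.45

Technical coefficients a_ij = z_ij / X_j:
  a_SS = 0/475 = 0.00, a_LS = 190/475 = 0.40
  a_SL = 371.25/825 = 0.45, a_LL = 288.75/825 = 0.35
I − A =
  [   1.00    -0.45]
  [  -0.40     0.65]
det(I−A) = (1.00)(0.65) − (-0.45)(-0.40) = 0.4700
adj(I−A) = [[0.65, 0.45], [0.40, 1.00]]
(I − A)⁻¹ = adj(I−A) / det(I−A) ≈
  [   1.3830     0.9574]
  [   0.8511     2.1277]
x = (I − A)⁻¹ d = adj(I−A)·d / det(I−A), with det(I−A) = 0.4700:
  x_S = (0.65·190 + 0.45·280) / 0.4700 = 249.50 / 0.4700 ≈ 530.85
  x_L = (0.40·190 + 1.00·280) / 0.4700 = 356.00 / 0.4700 ≈ 757.45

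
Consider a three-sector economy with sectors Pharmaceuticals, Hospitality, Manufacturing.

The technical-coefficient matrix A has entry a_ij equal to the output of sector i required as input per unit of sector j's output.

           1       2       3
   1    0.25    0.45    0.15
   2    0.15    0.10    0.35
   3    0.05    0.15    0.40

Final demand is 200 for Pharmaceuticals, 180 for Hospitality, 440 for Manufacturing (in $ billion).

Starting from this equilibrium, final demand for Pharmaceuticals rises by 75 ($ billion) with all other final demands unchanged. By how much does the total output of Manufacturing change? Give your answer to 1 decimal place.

I − A =
  [   0.75    -0.45    -0.15]
  [  -0.15     0.90    -0.35]
  [  -0.05    -0.15     0.60]
Cofactors of I−A, C_ij = (−1)^(i+j)·(minor ij) (rows/columns in the sector order above):
  C_11 = (0.90)(0.60) − (-0.35)(-0.15) = 0.4875
  C_12 = −[(-0.15)(0.60) − (-0.35)(-0.05)] = 0.1075
  C_13 = (-0.15)(-0.15) − (0.90)(-0.05) = 0.0675
  C_21 = −[(-0.45)(0.60) − (-0.15)(-0.15)] = 0.2925
  C_22 = (0.75)(0.60) − (-0.15)(-0.05) = 0.4425
  C_23 = −[(0.75)(-0.15) − (-0.45)(-0.05)] = 0.1350
  C_31 = (-0.45)(-0.35) − (-0.15)(0.90) = 0.2925
  C_32 = −[(0.75)(-0.35) − (-0.15)(-0.15)] = 0.2850
  C_33 = (0.75)(0.90) − (-0.45)(-0.15) = 0.6075
det(I−A) = Σ_j (I−A)_1j·C_1j = (0.75)(0.4875) + (-0.45)(0.1075) + (-0.15)(0.0675) = 0.307125
adj(I−A) = Cᵀ =
  [ 0.4875   0.2925   0.2925]
  [ 0.1075   0.4425   0.2850]
  [ 0.0675   0.1350   0.6075]
(I − A)⁻¹ = adj(I−A) / det(I−A) ≈
  [   1.5873     0.9524     0.9524]
  [   0.3500     1.4408     0.9280]
  [   0.2198     0.4396     1.9780]
Δx = (I − A)⁻¹ Δd with Δd having +75 in the Pharmaceuticals component and 0 elsewhere.
So Δx_3 = L_31 · (+75), where L_31 = adj(I−A)_31 / det(I−A) = 0.0675 / 0.307125.
Δx_3 = 0.0675 × (+75) / 0.307125 = 5.0625 / 0.307125 ≈ 16.5.

Δx_3 = 16.5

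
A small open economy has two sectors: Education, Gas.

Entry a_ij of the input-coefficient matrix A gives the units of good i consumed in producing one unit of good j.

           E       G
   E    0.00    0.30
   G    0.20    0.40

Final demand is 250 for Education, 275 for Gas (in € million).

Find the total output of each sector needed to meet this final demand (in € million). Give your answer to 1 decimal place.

x_E = 430.6, x_G = 601.9

I − A =
  [   1.00    -0.30]
  [  -0.20     0.60]
det(I−A) = (1.00)(0.60) − (-0.30)(-0.20) = 0.5400
adj(I−A) = [[0.60, 0.30], [0.20, 1.00]]
(I − A)⁻¹ = adj(I−A) / det(I−A) ≈
  [   1.1111     0.5556]
  [   0.3704     1.8519]
x = (I − A)⁻¹ d = adj(I−A)·d / det(I−A), with det(I−A) = 0.5400:
  x_E = (0.60·250 + 0.30·275) / 0.5400 = 232.50 / 0.5400 ≈ 430.6
  x_G = (0.20·250 + 1.00·275) / 0.5400 = 325.00 / 0.5400 ≈ 601.9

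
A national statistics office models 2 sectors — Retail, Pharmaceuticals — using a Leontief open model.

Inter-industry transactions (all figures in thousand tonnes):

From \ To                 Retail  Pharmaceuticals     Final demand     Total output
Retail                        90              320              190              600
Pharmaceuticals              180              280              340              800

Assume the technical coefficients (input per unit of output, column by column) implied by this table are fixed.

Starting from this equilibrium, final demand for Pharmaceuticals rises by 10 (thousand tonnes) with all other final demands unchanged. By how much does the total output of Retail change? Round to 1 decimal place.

Technical coefficients a_ij = z_ij / X_j:
  a_11 = 90/600 = 0.15, a_21 = 180/600 = 0.30
  a_12 = 320/800 = 0.40, a_22 = 280/800 = 0.35
I − A =
  [   0.85    -0.40]
  [  -0.30     0.65]
det(I−A) = (0.85)(0.65) − (-0.40)(-0.30) = 0.4325
adj(I−A) = [[0.65, 0.40], [0.30, 0.85]]
(I − A)⁻¹ = adj(I−A) / det(I−A) ≈
  [   1.5029     0.9249]
  [   0.6936     1.9653]
Δx = (I − A)⁻¹ Δd with Δd having +10 in the Pharmaceuticals component and 0 elsewhere.
So Δx_1 = L_12 · (+10), where L_12 = adj(I−A)_12 / det(I−A) = 0.40 / 0.4325.
Δx_1 = 0.40 × (+10) / 0.4325 = 4.00 / 0.4325 ≈ 9.2.

Δx_1 = 9.2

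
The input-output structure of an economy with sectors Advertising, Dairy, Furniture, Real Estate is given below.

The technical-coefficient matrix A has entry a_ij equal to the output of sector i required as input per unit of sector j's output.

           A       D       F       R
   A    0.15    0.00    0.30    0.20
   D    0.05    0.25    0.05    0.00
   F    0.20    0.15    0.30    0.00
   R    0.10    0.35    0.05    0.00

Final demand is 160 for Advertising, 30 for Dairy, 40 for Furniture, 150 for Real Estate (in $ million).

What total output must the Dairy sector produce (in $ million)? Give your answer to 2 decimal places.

x_D = 69.92

I − A =
  [   0.85     0.00    -0.30    -0.20]
  [  -0.05     0.75    -0.05     0.00]
  [  -0.20    -0.15     0.70     0.00]
  [  -0.10    -0.35    -0.05     1.00]
Compute the cofactors C_ij = (−1)^(i+j)·(3×3 minor ij) of I−A; the adjugate is their transpose:
adj(I−A) = Cᵀ =
  [ 0.517500   0.095500   0.236000   0.103500]
  [ 0.045000   0.519000   0.057000   0.009000]
  [ 0.157500   0.138500   0.619000   0.031500]
  [ 0.075375   0.198125   0.074500   0.392625]
det(I−A) = Σ_j (I−A)_1j·C_1j = (0.85)(0.517500) + (0.00)(0.045000) + (-0.30)(0.157500) + (-0.20)(0.075375) = 0.37755
(I − A)⁻¹ = adj(I−A) / det(I−A) ≈
  [   1.3707     0.2529     0.6251     0.2741]
  [   0.1192     1.3747     0.1510     0.0238]
  [   0.4172     0.3668     1.6395     0.0834]
  [   0.1996     0.5248     0.1973     1.0399]
x = (I − A)⁻¹ d = adj(I−A)·d / det(I−A), with det(I−A) = 0.37755:
  x_A = (0.517500·160 + 0.095500·30 + 0.236000·40 + 0.103500·150) / 0.37755 = 110.63 / 0.37755 ≈ 293.02
  x_D = (0.045000·160 + 0.519000·30 + 0.057000·40 + 0.009000·150) / 0.37755 = 26.40 / 0.37755 ≈ 69.92
  x_F = (0.157500·160 + 0.138500·30 + 0.619000·40 + 0.031500·150) / 0.37755 = 58.84 / 0.37755 ≈ 155.85
  x_R = (0.075375·160 + 0.198125·30 + 0.074500·40 + 0.392625·150) / 0.37755 = 79.8775 / 0.37755 ≈ 211.57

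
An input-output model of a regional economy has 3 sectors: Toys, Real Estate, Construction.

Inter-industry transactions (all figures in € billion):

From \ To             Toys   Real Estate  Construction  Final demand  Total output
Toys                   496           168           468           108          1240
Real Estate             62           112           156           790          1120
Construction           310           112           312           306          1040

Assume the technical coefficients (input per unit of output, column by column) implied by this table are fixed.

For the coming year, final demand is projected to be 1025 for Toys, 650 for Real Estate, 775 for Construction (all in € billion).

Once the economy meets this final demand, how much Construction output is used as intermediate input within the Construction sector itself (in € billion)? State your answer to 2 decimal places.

z_33 = 838.66

Technical coefficients a_ij = z_ij / X_j:
  a_11 = 496/1240 = 0.40, a_21 = 62/1240 = 0.05, a_31 = 310/1240 = 0.25
  a_12 = 168/1120 = 0.15, a_22 = 112/1120 = 0.10, a_32 = 112/1120 = 0.10
  a_13 = 468/1040 = 0.45, a_23 = 156/1040 = 0.15, a_33 = 312/1040 = 0.30
I − A =
  [   0.60    -0.15    -0.45]
  [  -0.05     0.90    -0.15]
  [  -0.25    -0.10     0.70]
Cofactors of I−A, C_ij = (−1)^(i+j)·(minor ij) (rows/columns in the sector order above):
  C_11 = (0.90)(0.70) − (-0.15)(-0.10) = 0.6150
  C_12 = −[(-0.05)(0.70) − (-0.15)(-0.25)] = 0.0725
  C_13 = (-0.05)(-0.10) − (0.90)(-0.25) = 0.2300
  C_21 = −[(-0.15)(0.70) − (-0.45)(-0.10)] = 0.1500
  C_22 = (0.60)(0.70) − (-0.45)(-0.25) = 0.3075
  C_23 = −[(0.60)(-0.10) − (-0.15)(-0.25)] = 0.0975
  C_31 = (-0.15)(-0.15) − (-0.45)(0.90) = 0.4275
  C_32 = −[(0.60)(-0.15) − (-0.45)(-0.05)] = 0.1125
  C_33 = (0.60)(0.90) − (-0.15)(-0.05) = 0.5325
det(I−A) = Σ_j (I−A)_1j·C_1j = (0.60)(0.6150) + (-0.15)(0.0725) + (-0.45)(0.2300) = 0.254625
adj(I−A) = Cᵀ =
  [ 0.6150   0.1500   0.4275]
  [ 0.0725   0.3075   0.1125]
  [ 0.2300   0.0975   0.5325]
(I − A)⁻¹ = adj(I−A) / det(I−A) ≈
  [   2.4153     0.5891     1.6789]
  [   0.2847     1.2077     0.4418]
  [   0.9033     0.3829     2.0913]
First solve x = (I − A)⁻¹ d = adj(I−A)·d / det(I−A); in particular x_3 = (0.2300·1025 + 0.0975·650 + 0.5325·775) / 0.254625 = 711.8125 / 0.254625 ≈ 2795.5326.
Intermediate flow from 3 to 3: z_33 = a_33 · x_3 = 0.30 × 711.8125 / 0.254625 = 213.54375 / 0.254625 ≈ 838.66.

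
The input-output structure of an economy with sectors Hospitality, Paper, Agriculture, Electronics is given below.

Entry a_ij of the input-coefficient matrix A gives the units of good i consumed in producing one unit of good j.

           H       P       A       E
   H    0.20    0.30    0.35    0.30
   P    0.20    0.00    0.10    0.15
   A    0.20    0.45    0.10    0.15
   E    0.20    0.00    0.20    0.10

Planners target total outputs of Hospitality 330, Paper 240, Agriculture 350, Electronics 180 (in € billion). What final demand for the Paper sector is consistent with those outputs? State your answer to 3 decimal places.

d_P = 112.000

I − A =
  [   0.80    -0.30    -0.35    -0.30]
  [  -0.20     1.00    -0.10    -0.15]
  [  -0.20    -0.45     0.90    -0.15]
  [  -0.20     0.00    -0.20     0.90]
d = (I − A) x:
  d_H = (+0.80)·330 + (-0.30)·240 + (-0.35)·350 + (-0.30)·180 = 15.500
  d_P = (-0.20)·330 + (+1.00)·240 + (-0.10)·350 + (-0.15)·180 = 112.000
  d_A = (-0.20)·330 + (-0.45)·240 + (+0.90)·350 + (-0.15)·180 = 114.000
  d_E = (-0.20)·330 + (+0.00)·240 + (-0.20)·350 + (+0.90)·180 = 26.000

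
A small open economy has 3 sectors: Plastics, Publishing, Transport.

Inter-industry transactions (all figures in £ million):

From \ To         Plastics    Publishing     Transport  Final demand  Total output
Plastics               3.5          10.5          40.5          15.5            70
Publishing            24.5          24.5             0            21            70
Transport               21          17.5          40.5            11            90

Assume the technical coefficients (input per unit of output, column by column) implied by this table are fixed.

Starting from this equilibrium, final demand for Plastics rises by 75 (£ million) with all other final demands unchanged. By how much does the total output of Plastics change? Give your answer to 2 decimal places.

Technical coefficients a_ij = z_ij / X_j:
  a_11 = 3.5/70 = 0.05, a_21 = 24.5/70 = 0.35, a_31 = 21/70 = 0.30
  a_12 = 10.5/70 = 0.15, a_22 = 24.5/70 = 0.35, a_32 = 17.5/70 = 0.25
  a_13 = 40.5/90 = 0.45, a_23 = 0/90 = 0.00, a_33 = 40.5/90 = 0.45
I − A =
  [   0.95    -0.15    -0.45]
  [  -0.35     0.65     0.00]
  [  -0.30    -0.25     0.55]
Cofactors of I−A, C_ij = (−1)^(i+j)·(minor ij) (rows/columns in the sector order above):
  C_11 = (0.65)(0.55) − (0.00)(-0.25) = 0.3575
  C_12 = −[(-0.35)(0.55) − (0.00)(-0.30)] = 0.1925
  C_13 = (-0.35)(-0.25) − (0.65)(-0.30) = 0.2825
  C_21 = −[(-0.15)(0.55) − (-0.45)(-0.25)] = 0.1950
  C_22 = (0.95)(0.55) − (-0.45)(-0.30) = 0.3875
  C_23 = −[(0.95)(-0.25) − (-0.15)(-0.30)] = 0.2825
  C_31 = (-0.15)(0.00) − (-0.45)(0.65) = 0.2925
  C_32 = −[(0.95)(0.00) − (-0.45)(-0.35)] = 0.1575
  C_33 = (0.95)(0.65) − (-0.15)(-0.35) = 0.5650
det(I−A) = Σ_j (I−A)_1j·C_1j = (0.95)(0.3575) + (-0.15)(0.1925) + (-0.45)(0.2825) = 0.183625
adj(I−A) = Cᵀ =
  [ 0.3575   0.1950   0.2925]
  [ 0.1925   0.3875   0.1575]
  [ 0.2825   0.2825   0.5650]
(I − A)⁻¹ = adj(I−A) / det(I−A) ≈
  [   1.9469     1.0619     1.5929]
  [   1.0483     2.1103     0.8577]
  [   1.5385     1.5385     3.0769]
Δx = (I − A)⁻¹ Δd with Δd having +75 in the Plastics component and 0 elsewhere.
So Δx_1 = L_11 · (+75), where L_11 = adj(I−A)_11 / det(I−A) = 0.3575 / 0.183625.
Δx_1 = 0.3575 × (+75) / 0.183625 = 26.8125 / 0.183625 ≈ 146.02.

Δx_1 = 146.02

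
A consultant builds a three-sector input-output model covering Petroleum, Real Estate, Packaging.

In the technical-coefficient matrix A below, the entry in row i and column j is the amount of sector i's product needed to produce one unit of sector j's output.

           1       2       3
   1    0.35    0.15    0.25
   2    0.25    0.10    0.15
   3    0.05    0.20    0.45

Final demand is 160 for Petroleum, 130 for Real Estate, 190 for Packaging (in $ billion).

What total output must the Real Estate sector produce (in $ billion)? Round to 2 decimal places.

I − A =
  [   0.65    -0.15    -0.25]
  [  -0.25     0.90    -0.15]
  [  -0.05    -0.20     0.55]
Cofactors of I−A, C_ij = (−1)^(i+j)·(minor ij) (rows/columns in the sector order above):
  C_11 = (0.90)(0.55) − (-0.15)(-0.20) = 0.4650
  C_12 = −[(-0.25)(0.55) − (-0.15)(-0.05)] = 0.1450
  C_13 = (-0.25)(-0.20) − (0.90)(-0.05) = 0.0950
  C_21 = −[(-0.15)(0.55) − (-0.25)(-0.20)] = 0.1325
  C_22 = (0.65)(0.55) − (-0.25)(-0.05) = 0.3450
  C_23 = −[(0.65)(-0.20) − (-0.15)(-0.05)] = 0.1375
  C_31 = (-0.15)(-0.15) − (-0.25)(0.90) = 0.2475
  C_32 = −[(0.65)(-0.15) − (-0.25)(-0.25)] = 0.1600
  C_33 = (0.65)(0.90) − (-0.15)(-0.25) = 0.5475
det(I−A) = Σ_j (I−A)_1j·C_1j = (0.65)(0.4650) + (-0.15)(0.1450) + (-0.25)(0.0950) = 0.25675
adj(I−A) = Cᵀ =
  [ 0.4650   0.1325   0.2475]
  [ 0.1450   0.3450   0.1600]
  [ 0.0950   0.1375   0.5475]
(I − A)⁻¹ = adj(I−A) / det(I−A) ≈
  [   1.8111     0.5161     0.9640]
  [   0.5648     1.3437     0.6232]
  [   0.3700     0.5355     2.1324]
x = (I − A)⁻¹ d = adj(I−A)·d / det(I−A), with det(I−A) = 0.25675:
  x_1 = (0.4650·160 + 0.1325·130 + 0.2475·190) / 0.25675 = 138.65 / 0.25675 ≈ 540.02
  x_2 = (0.1450·160 + 0.3450·130 + 0.1600·190) / 0.25675 = 98.45 / 0.25675 ≈ 383.45
  x_3 = (0.0950·160 + 0.1375·130 + 0.5475·190) / 0.25675 = 137.10 / 0.25675 ≈ 533.98

x_2 = 383.45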